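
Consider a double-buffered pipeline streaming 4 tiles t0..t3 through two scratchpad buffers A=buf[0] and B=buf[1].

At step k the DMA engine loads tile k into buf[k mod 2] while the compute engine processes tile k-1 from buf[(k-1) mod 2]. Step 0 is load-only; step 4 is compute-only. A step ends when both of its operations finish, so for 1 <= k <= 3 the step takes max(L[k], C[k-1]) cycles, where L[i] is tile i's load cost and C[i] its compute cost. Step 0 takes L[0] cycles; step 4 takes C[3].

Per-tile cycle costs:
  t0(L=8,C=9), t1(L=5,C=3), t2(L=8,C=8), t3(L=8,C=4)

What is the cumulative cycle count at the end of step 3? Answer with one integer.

end_cycle[3] = 33

k=0 load=t0/8c comp=- wait=8 total=8
k=1 load=t1/5c comp=t0/9c wait=9 total=17
k=2 load=t2/8c comp=t1/3c wait=8 total=25
k=3 load=t3/8c comp=t2/8c wait=8 total=33
k=4 load=- comp=t3/4c wait=4 total=37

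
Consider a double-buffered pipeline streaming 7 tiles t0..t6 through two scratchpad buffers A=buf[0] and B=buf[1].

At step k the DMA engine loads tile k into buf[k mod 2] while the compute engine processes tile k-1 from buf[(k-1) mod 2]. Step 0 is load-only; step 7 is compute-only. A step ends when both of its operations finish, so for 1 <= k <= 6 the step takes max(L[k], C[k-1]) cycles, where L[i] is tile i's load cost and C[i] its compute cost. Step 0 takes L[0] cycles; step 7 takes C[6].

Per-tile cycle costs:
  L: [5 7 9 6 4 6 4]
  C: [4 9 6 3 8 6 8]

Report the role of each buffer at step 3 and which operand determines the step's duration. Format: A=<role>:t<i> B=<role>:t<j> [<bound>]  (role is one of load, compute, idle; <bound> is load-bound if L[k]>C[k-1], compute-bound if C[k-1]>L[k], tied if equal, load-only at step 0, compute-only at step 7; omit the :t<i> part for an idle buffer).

  0. 5=5c; end=5; A:t0 B:-
  1. max(7,4)=7c; end=12; A:t0 B:t1
  2. max(9,9)=9c; end=21; A:t2 B:t1
  3. max(6,6)=6c; end=27; A:t2 B:t3
  4. max(4,3)=4c; end=31; A:t4 B:t3
  5. max(6,8)=8c; end=39; A:t4 B:t5
  6. max(4,6)=6c; end=45; A:t6 B:t5
  7. 8=8c; end=53; A:t6 B:t5

step 3: A=compute:t2 B=load:t3 [tied]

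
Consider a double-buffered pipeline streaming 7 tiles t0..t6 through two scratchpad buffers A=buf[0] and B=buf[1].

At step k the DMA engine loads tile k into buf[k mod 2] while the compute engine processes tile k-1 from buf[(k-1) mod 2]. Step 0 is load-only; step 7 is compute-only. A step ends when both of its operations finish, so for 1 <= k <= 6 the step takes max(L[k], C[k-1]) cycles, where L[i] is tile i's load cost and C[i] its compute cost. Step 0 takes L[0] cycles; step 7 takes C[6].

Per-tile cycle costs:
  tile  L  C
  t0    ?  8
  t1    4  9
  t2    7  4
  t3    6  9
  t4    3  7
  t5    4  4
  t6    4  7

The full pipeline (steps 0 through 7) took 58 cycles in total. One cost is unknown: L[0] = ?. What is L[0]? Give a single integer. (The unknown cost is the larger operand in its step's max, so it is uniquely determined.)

step 0: dur = L[0]=? = L[0]  (unknown; binding)
step 1: dur = max(L[1]=4, C[0]=8) = 8
step 2: dur = max(L[2]=7, C[1]=9) = 9
step 3: dur = max(L[3]=6, C[2]=4) = 6
step 4: dur = max(L[4]=3, C[3]=9) = 9
step 5: dur = max(L[5]=4, C[4]=7) = 7
step 6: dur = max(L[6]=4, C[5]=4) = 4
step 7: dur = C[6]=7 = 7
sum of known step durations = 50
dur[0] = total - known = 58 - 50 = 8
L[0] is the binding max in step 0, so L[0] = dur[0] = 8

L[0] = 8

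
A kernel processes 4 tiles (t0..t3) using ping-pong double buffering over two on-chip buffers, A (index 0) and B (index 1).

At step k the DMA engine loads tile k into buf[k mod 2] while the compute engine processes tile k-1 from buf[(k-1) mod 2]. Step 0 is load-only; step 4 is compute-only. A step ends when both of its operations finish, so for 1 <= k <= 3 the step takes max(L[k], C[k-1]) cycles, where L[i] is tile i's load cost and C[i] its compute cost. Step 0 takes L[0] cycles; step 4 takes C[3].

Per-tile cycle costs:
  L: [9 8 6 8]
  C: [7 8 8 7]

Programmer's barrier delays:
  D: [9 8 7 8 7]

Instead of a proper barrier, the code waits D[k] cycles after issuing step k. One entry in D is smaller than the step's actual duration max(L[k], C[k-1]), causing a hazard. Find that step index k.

hazard at step 2

[0] required=L[0]=9=9 vs D=9 ok
[1] required=max(L[1]=8,C[0]=7)=8 vs D=8 ok
[2] required=max(L[2]=6,C[1]=8)=8 vs D=7 SHORT
[3] required=max(L[3]=8,C[2]=8)=8 vs D=8 ok
[4] required=C[3]=7=7 vs D=7 ok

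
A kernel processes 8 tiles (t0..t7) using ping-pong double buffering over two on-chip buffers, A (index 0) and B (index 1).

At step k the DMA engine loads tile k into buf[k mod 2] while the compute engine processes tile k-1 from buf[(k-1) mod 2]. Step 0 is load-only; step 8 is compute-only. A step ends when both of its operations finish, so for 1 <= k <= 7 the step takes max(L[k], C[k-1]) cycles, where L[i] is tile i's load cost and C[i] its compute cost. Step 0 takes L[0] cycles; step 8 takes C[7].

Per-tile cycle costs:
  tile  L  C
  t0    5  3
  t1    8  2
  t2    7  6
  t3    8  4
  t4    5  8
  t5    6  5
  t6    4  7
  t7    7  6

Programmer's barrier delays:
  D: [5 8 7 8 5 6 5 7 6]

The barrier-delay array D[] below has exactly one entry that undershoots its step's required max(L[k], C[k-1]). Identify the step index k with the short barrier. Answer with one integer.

hazard at step 5

k=0 barrier L[0]=5→5c, D[0]=5 ok
k=1 barrier max(L[1]=8,C[0]=3)→8c, D[1]=8 ok
k=2 barrier max(L[2]=7,C[1]=2)→7c, D[2]=7 ok
k=3 barrier max(L[3]=8,C[2]=6)→8c, D[3]=8 ok
k=4 barrier max(L[4]=5,C[3]=4)→5c, D[4]=5 ok
k=5 barrier max(L[5]=6,C[4]=8)→8c, D[5]=6 SHORT
k=6 barrier max(L[6]=4,C[5]=5)→5c, D[6]=5 ok
k=7 barrier max(L[7]=7,C[6]=7)→7c, D[7]=7 ok
k=8 barrier C[7]=6→6c, D[8]=6 ok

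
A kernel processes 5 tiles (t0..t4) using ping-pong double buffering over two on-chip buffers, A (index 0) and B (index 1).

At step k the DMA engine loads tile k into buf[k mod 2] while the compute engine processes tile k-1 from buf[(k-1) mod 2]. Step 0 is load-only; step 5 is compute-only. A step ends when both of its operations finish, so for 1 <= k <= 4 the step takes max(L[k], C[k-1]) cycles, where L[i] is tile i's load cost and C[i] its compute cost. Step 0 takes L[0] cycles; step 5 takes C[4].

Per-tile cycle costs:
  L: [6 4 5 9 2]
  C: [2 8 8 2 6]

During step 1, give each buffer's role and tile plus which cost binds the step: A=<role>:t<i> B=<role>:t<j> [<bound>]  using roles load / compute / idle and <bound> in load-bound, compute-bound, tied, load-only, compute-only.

step 0: L[0]=6 → dur=6, Σ=6 | A=load:t0 B=idle [load-only]
step 1: L[1]=4 C[0]=2 → dur=4, Σ=10 | A=compute:t0 B=load:t1 [load-bound]
step 2: L[2]=5 C[1]=8 → dur=8, Σ=18 | A=load:t2 B=compute:t1 [compute-bound]
step 3: L[3]=9 C[2]=8 → dur=9, Σ=27 | A=compute:t2 B=load:t3 [load-bound]
step 4: L[4]=2 C[3]=2 → dur=2, Σ=29 | A=load:t4 B=compute:t3 [tied]
step 5: C[4]=6 → dur=6, Σ=35 | A=compute:t4 B=idle [compute-only]

step 1: A=compute:t0 B=load:t1 [load-bound]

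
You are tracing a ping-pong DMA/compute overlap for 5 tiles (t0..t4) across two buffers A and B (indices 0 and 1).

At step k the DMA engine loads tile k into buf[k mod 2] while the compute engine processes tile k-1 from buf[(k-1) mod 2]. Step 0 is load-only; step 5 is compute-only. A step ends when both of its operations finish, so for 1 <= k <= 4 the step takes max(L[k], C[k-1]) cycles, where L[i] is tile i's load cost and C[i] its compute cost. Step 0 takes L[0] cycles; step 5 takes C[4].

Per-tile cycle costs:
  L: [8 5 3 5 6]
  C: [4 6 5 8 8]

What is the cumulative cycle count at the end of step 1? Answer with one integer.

end_cycle[1] = 13

step 0: L[0]=8 → dur=8, Σ=8 | A=load:t0 B=idle [load-only]
step 1: L[1]=5 C[0]=4 → dur=5, Σ=13 | A=compute:t0 B=load:t1 [load-bound]
step 2: L[2]=3 C[1]=6 → dur=6, Σ=19 | A=load:t2 B=compute:t1 [compute-bound]
step 3: L[3]=5 C[2]=5 → dur=5, Σ=24 | A=compute:t2 B=load:t3 [tied]
step 4: L[4]=6 C[3]=8 → dur=8, Σ=32 | A=load:t4 B=compute:t3 [compute-bound]
step 5: C[4]=8 → dur=8, Σ=40 | A=compute:t4 B=idle [compute-only]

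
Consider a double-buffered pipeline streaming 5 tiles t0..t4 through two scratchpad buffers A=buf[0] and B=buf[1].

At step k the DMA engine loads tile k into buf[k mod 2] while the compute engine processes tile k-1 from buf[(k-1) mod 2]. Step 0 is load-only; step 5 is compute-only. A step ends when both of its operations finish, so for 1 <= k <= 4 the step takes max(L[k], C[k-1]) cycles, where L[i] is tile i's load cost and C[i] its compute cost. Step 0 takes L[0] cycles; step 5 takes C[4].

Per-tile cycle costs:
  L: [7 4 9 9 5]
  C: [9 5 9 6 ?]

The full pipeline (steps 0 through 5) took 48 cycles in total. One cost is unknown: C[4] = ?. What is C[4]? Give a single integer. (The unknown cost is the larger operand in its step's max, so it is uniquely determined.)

step 0 | dur = L[0]=7 = 7
step 1 | dur = max(L[1]=4, C[0]=9) = 9
step 2 | dur = max(L[2]=9, C[1]=5) = 9
step 3 | dur = max(L[3]=9, C[2]=9) = 9
step 4 | dur = max(L[4]=5, C[3]=6) = 6
step 5 | dur = C[4]=? = C[4]  (unknown; binding)
sum of known step durations = 40
dur[5] = total - known = 48 - 40 = 8
C[4] is the binding max in step 5, so C[4] = dur[5] = 8

C[4] = 8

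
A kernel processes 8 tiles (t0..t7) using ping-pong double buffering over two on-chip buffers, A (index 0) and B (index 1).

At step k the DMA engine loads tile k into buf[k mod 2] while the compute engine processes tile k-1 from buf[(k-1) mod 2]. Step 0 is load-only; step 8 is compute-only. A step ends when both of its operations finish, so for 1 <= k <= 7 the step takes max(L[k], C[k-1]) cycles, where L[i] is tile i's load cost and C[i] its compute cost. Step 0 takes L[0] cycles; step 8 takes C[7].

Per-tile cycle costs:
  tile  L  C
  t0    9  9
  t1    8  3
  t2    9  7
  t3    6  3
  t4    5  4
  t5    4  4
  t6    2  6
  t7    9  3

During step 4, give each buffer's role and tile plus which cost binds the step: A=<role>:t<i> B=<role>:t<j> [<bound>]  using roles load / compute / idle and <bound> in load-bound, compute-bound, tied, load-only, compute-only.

[0] DMA t0→A (9c) ∥ CU idle ⇒ 9c, clock 9
[1] DMA t1→B (8c) ∥ CU A:t0 (9c) ⇒ 9c, clock 18
[2] DMA t2→A (9c) ∥ CU B:t1 (3c) ⇒ 9c, clock 27
[3] DMA t3→B (6c) ∥ CU A:t2 (7c) ⇒ 7c, clock 34
[4] DMA t4→A (5c) ∥ CU B:t3 (3c) ⇒ 5c, clock 39
[5] DMA t5→B (4c) ∥ CU A:t4 (4c) ⇒ 4c, clock 43
[6] DMA t6→A (2c) ∥ CU B:t5 (4c) ⇒ 4c, clock 47
[7] DMA t7→B (9c) ∥ CU A:t6 (6c) ⇒ 9c, clock 56
[8] DMA idle ∥ CU B:t7 (3c) ⇒ 3c, clock 59

step 4: A=load:t4 B=compute:t3 [load-bound]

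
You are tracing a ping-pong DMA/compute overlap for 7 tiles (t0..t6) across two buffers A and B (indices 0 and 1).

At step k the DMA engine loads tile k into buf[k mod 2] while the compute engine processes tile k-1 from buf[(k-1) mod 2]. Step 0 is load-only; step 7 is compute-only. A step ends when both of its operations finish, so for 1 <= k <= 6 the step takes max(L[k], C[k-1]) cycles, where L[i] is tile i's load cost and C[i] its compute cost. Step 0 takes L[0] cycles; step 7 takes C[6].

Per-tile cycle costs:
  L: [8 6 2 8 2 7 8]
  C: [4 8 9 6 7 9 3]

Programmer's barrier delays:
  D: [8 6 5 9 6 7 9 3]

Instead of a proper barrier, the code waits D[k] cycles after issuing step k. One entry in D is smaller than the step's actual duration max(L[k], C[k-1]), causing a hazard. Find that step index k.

hazard at step 2

[0] required=L[0]=8=8 vs D=8 ok
[1] required=max(L[1]=6,C[0]=4)=6 vs D=6 ok
[2] required=max(L[2]=2,C[1]=8)=8 vs D=5 SHORT
[3] required=max(L[3]=8,C[2]=9)=9 vs D=9 ok
[4] required=max(L[4]=2,C[3]=6)=6 vs D=6 ok
[5] required=max(L[5]=7,C[4]=7)=7 vs D=7 ok
[6] required=max(L[6]=8,C[5]=9)=9 vs D=9 ok
[7] required=C[6]=3=3 vs D=3 ok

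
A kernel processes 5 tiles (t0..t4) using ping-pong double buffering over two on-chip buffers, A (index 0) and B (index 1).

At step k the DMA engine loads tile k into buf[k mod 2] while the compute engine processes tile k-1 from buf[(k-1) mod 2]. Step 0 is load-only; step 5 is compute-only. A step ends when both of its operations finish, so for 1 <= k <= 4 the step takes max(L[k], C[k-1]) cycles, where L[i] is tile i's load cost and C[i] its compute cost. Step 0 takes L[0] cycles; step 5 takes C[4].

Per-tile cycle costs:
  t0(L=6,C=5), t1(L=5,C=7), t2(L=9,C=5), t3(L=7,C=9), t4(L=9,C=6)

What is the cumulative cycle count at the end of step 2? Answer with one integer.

end_cycle[2] = 20

[0] DMA t0→A (6c) ∥ CU idle ⇒ 6c, clock 6
[1] DMA t1→B (5c) ∥ CU A:t0 (5c) ⇒ 5c, clock 11
[2] DMA t2→A (9c) ∥ CU B:t1 (7c) ⇒ 9c, clock 20
[3] DMA t3→B (7c) ∥ CU A:t2 (5c) ⇒ 7c, clock 27
[4] DMA t4→A (9c) ∥ CU B:t3 (9c) ⇒ 9c, clock 36
[5] DMA idle ∥ CU A:t4 (6c) ⇒ 6c, clock 42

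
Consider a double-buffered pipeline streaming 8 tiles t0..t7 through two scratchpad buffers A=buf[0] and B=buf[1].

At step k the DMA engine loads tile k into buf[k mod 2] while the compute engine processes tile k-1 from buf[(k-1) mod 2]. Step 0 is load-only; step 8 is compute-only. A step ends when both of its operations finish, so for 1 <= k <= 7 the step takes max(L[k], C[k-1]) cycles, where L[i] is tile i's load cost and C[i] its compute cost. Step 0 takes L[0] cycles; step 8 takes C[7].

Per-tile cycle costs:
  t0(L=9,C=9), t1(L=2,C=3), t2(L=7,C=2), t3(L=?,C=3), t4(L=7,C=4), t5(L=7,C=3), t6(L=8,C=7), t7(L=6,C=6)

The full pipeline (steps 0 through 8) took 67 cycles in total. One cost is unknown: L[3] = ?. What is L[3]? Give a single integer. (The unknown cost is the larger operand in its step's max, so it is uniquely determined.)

step 0: dur = L[0]=9 = 9
step 1: dur = max(L[1]=2, C[0]=9) = 9
step 2: dur = max(L[2]=7, C[1]=3) = 7
step 3: dur = max(L[3]=?, C[2]=2) = L[3]  (unknown; binding)
step 4: dur = max(L[4]=7, C[3]=3) = 7
step 5: dur = max(L[5]=7, C[4]=4) = 7
step 6: dur = max(L[6]=8, C[5]=3) = 8
step 7: dur = max(L[7]=6, C[6]=7) = 7
step 8: dur = C[7]=6 = 6
sum of known step durations = 60
dur[3] = total - known = 67 - 60 = 7
L[3] is the binding max in step 3, so L[3] = dur[3] = 7

L[3] = 7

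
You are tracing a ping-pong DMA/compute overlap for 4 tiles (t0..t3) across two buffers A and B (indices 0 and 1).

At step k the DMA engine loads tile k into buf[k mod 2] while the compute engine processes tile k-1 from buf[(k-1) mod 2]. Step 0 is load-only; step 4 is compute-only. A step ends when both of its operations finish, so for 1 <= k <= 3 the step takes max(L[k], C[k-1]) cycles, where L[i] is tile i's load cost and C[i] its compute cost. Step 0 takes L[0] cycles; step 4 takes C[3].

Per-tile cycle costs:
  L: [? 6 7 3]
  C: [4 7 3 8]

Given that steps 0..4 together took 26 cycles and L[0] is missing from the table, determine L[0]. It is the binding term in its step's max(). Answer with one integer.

L[0] = 2

step 0 | dur = L[0]=? = L[0]  (unknown; binding)
step 1 | dur = max(L[1]=6, C[0]=4) = 6
step 2 | dur = max(L[2]=7, C[1]=7) = 7
step 3 | dur = max(L[3]=3, C[2]=3) = 3
step 4 | dur = C[3]=8 = 8
sum of known step durations = 24
dur[0] = total - known = 26 - 24 = 2
L[0] is the binding max in step 0, so L[0] = dur[0] = 2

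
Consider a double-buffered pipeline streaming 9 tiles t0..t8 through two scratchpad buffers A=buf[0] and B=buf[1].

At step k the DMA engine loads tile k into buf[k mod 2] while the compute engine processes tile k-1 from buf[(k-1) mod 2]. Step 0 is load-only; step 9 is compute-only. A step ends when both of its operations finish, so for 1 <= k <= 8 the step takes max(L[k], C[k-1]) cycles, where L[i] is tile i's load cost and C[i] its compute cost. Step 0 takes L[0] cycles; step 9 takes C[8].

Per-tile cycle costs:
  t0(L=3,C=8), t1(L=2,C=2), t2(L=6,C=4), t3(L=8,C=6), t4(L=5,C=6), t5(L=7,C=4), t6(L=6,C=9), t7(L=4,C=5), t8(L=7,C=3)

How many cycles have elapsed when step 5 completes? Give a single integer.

end_cycle[5] = 38

  0. 3=3c; end=3; A:t0 B:-
  1. max(2,8)=8c; end=11; A:t0 B:t1
  2. max(6,2)=6c; end=17; A:t2 B:t1
  3. max(8,4)=8c; end=25; A:t2 B:t3
  4. max(5,6)=6c; end=31; A:t4 B:t3
  5. max(7,6)=7c; end=38; A:t4 B:t5
  6. max(6,4)=6c; end=44; A:t6 B:t5
  7. max(4,9)=9c; end=53; A:t6 B:t7
  8. max(7,5)=7c; end=60; A:t8 B:t7
  9. 3=3c; end=63; A:t8 B:t7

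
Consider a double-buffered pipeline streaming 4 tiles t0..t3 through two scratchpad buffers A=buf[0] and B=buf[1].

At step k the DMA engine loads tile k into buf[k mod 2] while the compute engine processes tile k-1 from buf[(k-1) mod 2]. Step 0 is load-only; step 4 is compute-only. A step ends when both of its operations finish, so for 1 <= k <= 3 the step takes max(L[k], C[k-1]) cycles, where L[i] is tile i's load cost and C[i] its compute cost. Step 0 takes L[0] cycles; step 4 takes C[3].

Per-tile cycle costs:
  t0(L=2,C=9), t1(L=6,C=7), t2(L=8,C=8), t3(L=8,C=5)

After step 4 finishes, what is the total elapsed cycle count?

end_cycle[4] = 32

[0] DMA t0→A (2c) ∥ CU idle ⇒ 2c, clock 2
[1] DMA t1→B (6c) ∥ CU A:t0 (9c) ⇒ 9c, clock 11
[2] DMA t2→A (8c) ∥ CU B:t1 (7c) ⇒ 8c, clock 19
[3] DMA t3→B (8c) ∥ CU A:t2 (8c) ⇒ 8c, clock 27
[4] DMA idle ∥ CU B:t3 (5c) ⇒ 5c, clock 32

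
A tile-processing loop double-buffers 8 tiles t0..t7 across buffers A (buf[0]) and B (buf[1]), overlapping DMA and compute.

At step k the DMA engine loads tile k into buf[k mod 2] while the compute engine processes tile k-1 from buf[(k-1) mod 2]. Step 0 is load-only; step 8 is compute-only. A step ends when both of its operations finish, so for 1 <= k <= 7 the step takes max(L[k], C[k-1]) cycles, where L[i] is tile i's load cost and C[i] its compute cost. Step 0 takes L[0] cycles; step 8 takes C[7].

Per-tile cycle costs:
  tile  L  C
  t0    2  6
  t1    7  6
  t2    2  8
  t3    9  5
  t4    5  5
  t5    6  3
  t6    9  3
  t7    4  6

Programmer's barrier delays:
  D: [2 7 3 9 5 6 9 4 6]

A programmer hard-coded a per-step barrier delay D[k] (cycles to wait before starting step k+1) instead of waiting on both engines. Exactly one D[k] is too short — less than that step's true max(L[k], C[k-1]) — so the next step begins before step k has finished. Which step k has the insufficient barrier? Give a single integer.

[0] required=L[0]=2=2 vs D=2 ok
[1] required=max(L[1]=7,C[0]=6)=7 vs D=7 ok
[2] required=max(L[2]=2,C[1]=6)=6 vs D=3 SHORT
[3] required=max(L[3]=9,C[2]=8)=9 vs D=9 ok
[4] required=max(L[4]=5,C[3]=5)=5 vs D=5 ok
[5] required=max(L[5]=6,C[4]=5)=6 vs D=6 ok
[6] required=max(L[6]=9,C[5]=3)=9 vs D=9 ok
[7] required=max(L[7]=4,C[6]=3)=4 vs D=4 ok
[8] required=C[7]=6=6 vs D=6 ok

hazard at step 2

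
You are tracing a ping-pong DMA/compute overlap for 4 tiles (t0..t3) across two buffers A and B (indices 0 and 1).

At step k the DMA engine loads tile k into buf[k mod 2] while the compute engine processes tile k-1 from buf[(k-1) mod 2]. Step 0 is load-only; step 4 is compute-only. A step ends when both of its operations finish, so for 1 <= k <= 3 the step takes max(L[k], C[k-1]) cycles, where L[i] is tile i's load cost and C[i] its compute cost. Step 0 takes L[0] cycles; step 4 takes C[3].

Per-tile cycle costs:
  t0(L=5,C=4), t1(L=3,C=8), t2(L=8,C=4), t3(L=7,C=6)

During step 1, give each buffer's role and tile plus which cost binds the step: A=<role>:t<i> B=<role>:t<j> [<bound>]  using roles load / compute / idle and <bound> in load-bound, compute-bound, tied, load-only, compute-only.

step 1: A=compute:t0 B=load:t1 [compute-bound]

k=0 load=t0/5c comp=- wait=5 total=5
k=1 load=t1/3c comp=t0/4c wait=4 total=9
k=2 load=t2/8c comp=t1/8c wait=8 total=17
k=3 load=t3/7c comp=t2/4c wait=7 total=24
k=4 load=- comp=t3/6c wait=6 total=30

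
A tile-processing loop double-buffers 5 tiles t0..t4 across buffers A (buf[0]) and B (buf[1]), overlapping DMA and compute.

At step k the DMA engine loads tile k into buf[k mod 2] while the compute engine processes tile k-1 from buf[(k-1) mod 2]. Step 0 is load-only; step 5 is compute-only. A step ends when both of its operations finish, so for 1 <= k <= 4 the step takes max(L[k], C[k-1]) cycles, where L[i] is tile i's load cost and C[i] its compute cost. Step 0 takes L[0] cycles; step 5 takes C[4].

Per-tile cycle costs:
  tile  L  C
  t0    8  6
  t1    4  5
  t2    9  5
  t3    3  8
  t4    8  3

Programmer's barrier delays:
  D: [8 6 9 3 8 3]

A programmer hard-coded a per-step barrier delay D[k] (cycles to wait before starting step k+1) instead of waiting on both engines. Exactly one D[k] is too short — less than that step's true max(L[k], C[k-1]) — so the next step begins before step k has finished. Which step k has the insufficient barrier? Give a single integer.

[0] required=L[0]=8=8 vs D=8 ok
[1] required=max(L[1]=4,C[0]=6)=6 vs D=6 ok
[2] required=max(L[2]=9,C[1]=5)=9 vs D=9 ok
[3] required=max(L[3]=3,C[2]=5)=5 vs D=3 SHORT
[4] required=max(L[4]=8,C[3]=8)=8 vs D=8 ok
[5] required=C[4]=3=3 vs D=3 ok

hazard at step 3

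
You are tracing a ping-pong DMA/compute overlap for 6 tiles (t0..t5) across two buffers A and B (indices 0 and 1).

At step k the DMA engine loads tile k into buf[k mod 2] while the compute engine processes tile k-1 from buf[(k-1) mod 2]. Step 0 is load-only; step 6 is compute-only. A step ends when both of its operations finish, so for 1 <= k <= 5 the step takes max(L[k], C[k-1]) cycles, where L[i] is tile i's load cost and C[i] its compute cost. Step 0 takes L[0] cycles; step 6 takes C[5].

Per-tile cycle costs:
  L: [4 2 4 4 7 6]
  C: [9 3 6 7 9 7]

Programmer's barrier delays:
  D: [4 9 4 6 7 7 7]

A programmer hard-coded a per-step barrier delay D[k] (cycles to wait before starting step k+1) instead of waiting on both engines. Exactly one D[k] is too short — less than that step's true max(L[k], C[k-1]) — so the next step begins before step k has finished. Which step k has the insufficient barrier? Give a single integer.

hazard at step 5

k=0 barrier L[0]=4→4c, D[0]=4 ok
k=1 barrier max(L[1]=2,C[0]=9)→9c, D[1]=9 ok
k=2 barrier max(L[2]=4,C[1]=3)→4c, D[2]=4 ok
k=3 barrier max(L[3]=4,C[2]=6)→6c, D[3]=6 ok
k=4 barrier max(L[4]=7,C[3]=7)→7c, D[4]=7 ok
k=5 barrier max(L[5]=6,C[4]=9)→9c, D[5]=7 SHORT
k=6 barrier C[5]=7→7c, D[6]=7 ok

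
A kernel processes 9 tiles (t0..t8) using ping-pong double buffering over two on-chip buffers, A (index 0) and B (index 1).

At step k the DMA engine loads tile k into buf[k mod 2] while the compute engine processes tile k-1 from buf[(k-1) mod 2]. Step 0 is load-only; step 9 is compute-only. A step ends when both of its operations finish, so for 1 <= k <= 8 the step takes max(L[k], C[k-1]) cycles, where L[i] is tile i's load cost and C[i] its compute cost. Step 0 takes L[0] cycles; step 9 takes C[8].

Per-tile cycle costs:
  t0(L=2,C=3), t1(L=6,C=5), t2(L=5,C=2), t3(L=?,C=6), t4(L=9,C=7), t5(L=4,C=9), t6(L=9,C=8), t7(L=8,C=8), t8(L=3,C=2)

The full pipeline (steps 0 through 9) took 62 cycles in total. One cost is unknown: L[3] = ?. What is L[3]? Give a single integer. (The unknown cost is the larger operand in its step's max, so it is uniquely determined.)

L[3] = 6

step 0 | dur = L[0]=2 = 2
step 1 | dur = max(L[1]=6, C[0]=3) = 6
step 2 | dur = max(L[2]=5, C[1]=5) = 5
step 3 | dur = max(L[3]=?, C[2]=2) = L[3]  (unknown; binding)
step 4 | dur = max(L[4]=9, C[3]=6) = 9
step 5 | dur = max(L[5]=4, C[4]=7) = 7
step 6 | dur = max(L[6]=9, C[5]=9) = 9
step 7 | dur = max(L[7]=8, C[6]=8) = 8
step 8 | dur = max(L[8]=3, C[7]=8) = 8
step 9 | dur = C[8]=2 = 2
sum of known step durations = 56
dur[3] = total - known = 62 - 56 = 6
L[3] is the binding max in step 3, so L[3] = dur[3] = 6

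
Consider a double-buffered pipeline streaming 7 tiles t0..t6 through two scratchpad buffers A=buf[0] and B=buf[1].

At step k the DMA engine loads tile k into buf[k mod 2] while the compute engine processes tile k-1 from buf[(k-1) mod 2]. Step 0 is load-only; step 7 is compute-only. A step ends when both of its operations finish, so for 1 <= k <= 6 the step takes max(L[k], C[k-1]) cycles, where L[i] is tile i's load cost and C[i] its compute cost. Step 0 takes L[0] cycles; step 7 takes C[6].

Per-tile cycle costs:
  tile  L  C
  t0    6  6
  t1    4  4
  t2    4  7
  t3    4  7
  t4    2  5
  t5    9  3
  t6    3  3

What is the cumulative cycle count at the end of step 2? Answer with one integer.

end_cycle[2] = 16

step 0: L[0]=6 → dur=6, Σ=6 | A=load:t0 B=idle [load-only]
step 1: L[1]=4 C[0]=6 → dur=6, Σ=12 | A=compute:t0 B=load:t1 [compute-bound]
step 2: L[2]=4 C[1]=4 → dur=4, Σ=16 | A=load:t2 B=compute:t1 [tied]
step 3: L[3]=4 C[2]=7 → dur=7, Σ=23 | A=compute:t2 B=load:t3 [compute-bound]
step 4: L[4]=2 C[3]=7 → dur=7, Σ=30 | A=load:t4 B=compute:t3 [compute-bound]
step 5: L[5]=9 C[4]=5 → dur=9, Σ=39 | A=compute:t4 B=load:t5 [load-bound]
step 6: L[6]=3 C[5]=3 → dur=3, Σ=42 | A=load:t6 B=compute:t5 [tied]
step 7: C[6]=3 → dur=3, Σ=45 | A=compute:t6 B=idle [compute-only]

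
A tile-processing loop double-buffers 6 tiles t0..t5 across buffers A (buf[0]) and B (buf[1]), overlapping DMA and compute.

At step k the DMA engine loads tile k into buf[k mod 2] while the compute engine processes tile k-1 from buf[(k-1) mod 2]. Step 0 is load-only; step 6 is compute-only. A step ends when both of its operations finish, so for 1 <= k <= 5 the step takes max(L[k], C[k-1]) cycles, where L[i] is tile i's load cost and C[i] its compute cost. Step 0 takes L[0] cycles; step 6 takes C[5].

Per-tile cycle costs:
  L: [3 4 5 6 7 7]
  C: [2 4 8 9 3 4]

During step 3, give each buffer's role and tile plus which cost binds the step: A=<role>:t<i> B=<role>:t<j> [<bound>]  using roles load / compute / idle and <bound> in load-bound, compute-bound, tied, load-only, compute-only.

step 3: A=compute:t2 B=load:t3 [compute-bound]

k=0 load=t0/3c comp=- wait=3 total=3
k=1 load=t1/4c comp=t0/2c wait=4 total=7
k=2 load=t2/5c comp=t1/4c wait=5 total=12
k=3 load=t3/6c comp=t2/8c wait=8 total=20
k=4 load=t4/7c comp=t3/9c wait=9 total=29
k=5 load=t5/7c comp=t4/3c wait=7 total=36
k=6 load=- comp=t5/4c wait=4 total=40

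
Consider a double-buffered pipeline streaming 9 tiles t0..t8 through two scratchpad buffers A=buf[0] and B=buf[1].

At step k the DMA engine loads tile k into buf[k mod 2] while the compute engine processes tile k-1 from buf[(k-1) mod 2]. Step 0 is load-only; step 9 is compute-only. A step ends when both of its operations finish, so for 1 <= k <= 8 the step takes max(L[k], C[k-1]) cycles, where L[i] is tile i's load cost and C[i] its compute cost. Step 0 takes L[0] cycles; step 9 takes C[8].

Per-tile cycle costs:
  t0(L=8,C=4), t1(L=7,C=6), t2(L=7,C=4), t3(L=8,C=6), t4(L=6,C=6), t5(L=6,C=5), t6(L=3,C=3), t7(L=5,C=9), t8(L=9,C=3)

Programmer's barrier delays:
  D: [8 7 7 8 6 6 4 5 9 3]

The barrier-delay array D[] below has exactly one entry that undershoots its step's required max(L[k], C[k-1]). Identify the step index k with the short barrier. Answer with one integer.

k=0 barrier L[0]=8→8c, D[0]=8 ok
k=1 barrier max(L[1]=7,C[0]=4)→7c, D[1]=7 ok
k=2 barrier max(L[2]=7,C[1]=6)→7c, D[2]=7 ok
k=3 barrier max(L[3]=8,C[2]=4)→8c, D[3]=8 ok
k=4 barrier max(L[4]=6,C[3]=6)→6c, D[4]=6 ok
k=5 barrier max(L[5]=6,C[4]=6)→6c, D[5]=6 ok
k=6 barrier max(L[6]=3,C[5]=5)→5c, D[6]=4 SHORT
k=7 barrier max(L[7]=5,C[6]=3)→5c, D[7]=5 ok
k=8 barrier max(L[8]=9,C[7]=9)→9c, D[8]=9 ok
k=9 barrier C[8]=3→3c, D[9]=3 ok

hazard at step 6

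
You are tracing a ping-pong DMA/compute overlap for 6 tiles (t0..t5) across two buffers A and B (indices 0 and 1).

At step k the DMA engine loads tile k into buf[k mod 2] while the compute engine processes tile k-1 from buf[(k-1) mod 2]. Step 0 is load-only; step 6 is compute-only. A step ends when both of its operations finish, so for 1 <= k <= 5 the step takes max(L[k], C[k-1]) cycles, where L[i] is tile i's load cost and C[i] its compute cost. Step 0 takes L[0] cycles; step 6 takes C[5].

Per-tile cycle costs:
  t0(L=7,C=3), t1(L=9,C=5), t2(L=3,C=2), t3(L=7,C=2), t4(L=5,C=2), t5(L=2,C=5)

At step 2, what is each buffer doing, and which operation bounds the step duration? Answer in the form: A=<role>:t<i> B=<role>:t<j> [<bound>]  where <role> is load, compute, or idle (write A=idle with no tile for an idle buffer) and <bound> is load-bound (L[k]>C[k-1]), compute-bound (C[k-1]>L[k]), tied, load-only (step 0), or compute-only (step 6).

[0] DMA t0→A (7c) ∥ CU idle ⇒ 7c, clock 7
[1] DMA t1→B (9c) ∥ CU A:t0 (3c) ⇒ 9c, clock 16
[2] DMA t2→A (3c) ∥ CU B:t1 (5c) ⇒ 5c, clock 21
[3] DMA t3→B (7c) ∥ CU A:t2 (2c) ⇒ 7c, clock 28
[4] DMA t4→A (5c) ∥ CU B:t3 (2c) ⇒ 5c, clock 33
[5] DMA t5→B (2c) ∥ CU A:t4 (2c) ⇒ 2c, clock 35
[6] DMA idle ∥ CU B:t5 (5c) ⇒ 5c, clock 40

step 2: A=load:t2 B=compute:t1 [compute-bound]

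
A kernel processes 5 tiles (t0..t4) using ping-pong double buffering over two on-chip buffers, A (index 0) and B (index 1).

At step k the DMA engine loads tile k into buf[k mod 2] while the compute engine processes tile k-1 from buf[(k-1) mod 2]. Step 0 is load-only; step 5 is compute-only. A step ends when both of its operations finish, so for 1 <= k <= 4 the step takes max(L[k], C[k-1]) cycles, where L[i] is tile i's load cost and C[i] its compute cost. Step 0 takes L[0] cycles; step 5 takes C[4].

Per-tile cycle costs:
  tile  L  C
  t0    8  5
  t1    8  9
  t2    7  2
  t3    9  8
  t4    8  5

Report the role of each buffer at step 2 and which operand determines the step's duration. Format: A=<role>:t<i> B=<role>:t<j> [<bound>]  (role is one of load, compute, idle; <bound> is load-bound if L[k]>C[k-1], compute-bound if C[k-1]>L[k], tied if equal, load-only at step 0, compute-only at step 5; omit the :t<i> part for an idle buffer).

[0] DMA t0→A (8c) ∥ CU idle ⇒ 8c, clock 8
[1] DMA t1→B (8c) ∥ CU A:t0 (5c) ⇒ 8c, clock 16
[2] DMA t2→A (7c) ∥ CU B:t1 (9c) ⇒ 9c, clock 25
[3] DMA t3→B (9c) ∥ CU A:t2 (2c) ⇒ 9c, clock 34
[4] DMA t4→A (8c) ∥ CU B:t3 (8c) ⇒ 8c, clock 42
[5] DMA idle ∥ CU A:t4 (5c) ⇒ 5c, clock 47

step 2: A=load:t2 B=compute:t1 [compute-bound]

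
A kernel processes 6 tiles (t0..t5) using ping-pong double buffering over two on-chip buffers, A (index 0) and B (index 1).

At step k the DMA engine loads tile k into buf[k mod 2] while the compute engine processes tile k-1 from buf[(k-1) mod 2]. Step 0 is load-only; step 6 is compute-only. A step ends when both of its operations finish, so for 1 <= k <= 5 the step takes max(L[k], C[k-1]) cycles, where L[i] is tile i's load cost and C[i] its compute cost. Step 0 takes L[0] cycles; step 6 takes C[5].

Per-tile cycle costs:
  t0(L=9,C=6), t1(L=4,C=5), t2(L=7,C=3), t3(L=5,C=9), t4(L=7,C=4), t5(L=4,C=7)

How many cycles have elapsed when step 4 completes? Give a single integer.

end_cycle[4] = 36

step 0: L[0]=9 → dur=9, Σ=9 | A=load:t0 B=idle [load-only]
step 1: L[1]=4 C[0]=6 → dur=6, Σ=15 | A=compute:t0 B=load:t1 [compute-bound]
step 2: L[2]=7 C[1]=5 → dur=7, Σ=22 | A=load:t2 B=compute:t1 [load-bound]
step 3: L[3]=5 C[2]=3 → dur=5, Σ=27 | A=compute:t2 B=load:t3 [load-bound]
step 4: L[4]=7 C[3]=9 → dur=9, Σ=36 | A=load:t4 B=compute:t3 [compute-bound]
step 5: L[5]=4 C[4]=4 → dur=4, Σ=40 | A=compute:t4 B=load:t5 [tied]
step 6: C[5]=7 → dur=7, Σ=47 | A=idle B=compute:t5 [compute-only]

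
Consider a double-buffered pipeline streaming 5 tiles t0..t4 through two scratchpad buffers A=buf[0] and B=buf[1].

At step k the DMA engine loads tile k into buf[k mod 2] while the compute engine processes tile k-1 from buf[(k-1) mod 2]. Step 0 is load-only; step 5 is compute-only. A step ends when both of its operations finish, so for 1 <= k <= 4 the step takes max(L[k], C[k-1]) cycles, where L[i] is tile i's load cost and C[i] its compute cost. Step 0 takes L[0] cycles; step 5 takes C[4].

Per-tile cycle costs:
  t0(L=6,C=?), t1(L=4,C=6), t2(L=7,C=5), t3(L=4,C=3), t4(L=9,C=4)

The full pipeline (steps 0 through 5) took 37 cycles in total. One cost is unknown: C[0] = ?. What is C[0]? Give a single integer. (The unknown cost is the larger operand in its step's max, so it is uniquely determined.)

C[0] = 6

step 0 | dur = L[0]=6 = 6
step 1 | dur = max(L[1]=4, C[0]=?) = C[0]  (unknown; binding)
step 2 | dur = max(L[2]=7, C[1]=6) = 7
step 3 | dur = max(L[3]=4, C[2]=5) = 5
step 4 | dur = max(L[4]=9, C[3]=3) = 9
step 5 | dur = C[4]=4 = 4
sum of known step durations = 31
dur[1] = total - known = 37 - 31 = 6
C[0] is the binding max in step 1, so C[0] = dur[1] = 6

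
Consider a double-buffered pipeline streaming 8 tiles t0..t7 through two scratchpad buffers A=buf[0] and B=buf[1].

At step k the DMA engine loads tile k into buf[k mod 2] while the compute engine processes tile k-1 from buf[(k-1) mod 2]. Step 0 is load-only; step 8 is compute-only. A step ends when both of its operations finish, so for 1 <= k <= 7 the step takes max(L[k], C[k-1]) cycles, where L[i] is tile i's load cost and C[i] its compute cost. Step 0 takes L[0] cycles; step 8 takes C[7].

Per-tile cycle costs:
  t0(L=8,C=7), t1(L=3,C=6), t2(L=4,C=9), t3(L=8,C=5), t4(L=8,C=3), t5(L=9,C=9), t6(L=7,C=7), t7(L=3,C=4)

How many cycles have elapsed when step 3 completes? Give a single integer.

end_cycle[3] = 30

step 0: L[0]=8 → dur=8, Σ=8 | A=load:t0 B=idle [load-only]
step 1: L[1]=3 C[0]=7 → dur=7, Σ=15 | A=compute:t0 B=load:t1 [compute-bound]
step 2: L[2]=4 C[1]=6 → dur=6, Σ=21 | A=load:t2 B=compute:t1 [compute-bound]
step 3: L[3]=8 C[2]=9 → dur=9, Σ=30 | A=compute:t2 B=load:t3 [compute-bound]
step 4: L[4]=8 C[3]=5 → dur=8, Σ=38 | A=load:t4 B=compute:t3 [load-bound]
step 5: L[5]=9 C[4]=3 → dur=9, Σ=47 | A=compute:t4 B=load:t5 [load-bound]
step 6: L[6]=7 C[5]=9 → dur=9, Σ=56 | A=load:t6 B=compute:t5 [compute-bound]
step 7: L[7]=3 C[6]=7 → dur=7, Σ=63 | A=compute:t6 B=load:t7 [compute-bound]
step 8: C[7]=4 → dur=4, Σ=67 | A=idle B=compute:t7 [compute-only]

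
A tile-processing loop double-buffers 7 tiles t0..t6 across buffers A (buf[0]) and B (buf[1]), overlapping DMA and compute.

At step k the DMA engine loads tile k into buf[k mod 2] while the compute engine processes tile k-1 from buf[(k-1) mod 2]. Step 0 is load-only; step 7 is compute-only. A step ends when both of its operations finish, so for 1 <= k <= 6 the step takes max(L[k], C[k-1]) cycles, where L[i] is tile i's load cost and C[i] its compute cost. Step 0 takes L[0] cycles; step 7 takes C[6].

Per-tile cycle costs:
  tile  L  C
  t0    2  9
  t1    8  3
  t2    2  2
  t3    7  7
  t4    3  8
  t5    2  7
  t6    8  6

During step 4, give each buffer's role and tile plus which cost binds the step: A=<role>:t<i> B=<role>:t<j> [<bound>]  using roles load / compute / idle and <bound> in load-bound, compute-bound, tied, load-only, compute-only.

step 4: A=load:t4 B=compute:t3 [compute-bound]

k=0 load=t0/2c comp=- wait=2 total=2
k=1 load=t1/8c comp=t0/9c wait=9 total=11
k=2 load=t2/2c comp=t1/3c wait=3 total=14
k=3 load=t3/7c comp=t2/2c wait=7 total=21
k=4 load=t4/3c comp=t3/7c wait=7 total=28
k=5 load=t5/2c comp=t4/8c wait=8 total=36
k=6 load=t6/8c comp=t5/7c wait=8 total=44
k=7 load=- comp=t6/6c wait=6 total=50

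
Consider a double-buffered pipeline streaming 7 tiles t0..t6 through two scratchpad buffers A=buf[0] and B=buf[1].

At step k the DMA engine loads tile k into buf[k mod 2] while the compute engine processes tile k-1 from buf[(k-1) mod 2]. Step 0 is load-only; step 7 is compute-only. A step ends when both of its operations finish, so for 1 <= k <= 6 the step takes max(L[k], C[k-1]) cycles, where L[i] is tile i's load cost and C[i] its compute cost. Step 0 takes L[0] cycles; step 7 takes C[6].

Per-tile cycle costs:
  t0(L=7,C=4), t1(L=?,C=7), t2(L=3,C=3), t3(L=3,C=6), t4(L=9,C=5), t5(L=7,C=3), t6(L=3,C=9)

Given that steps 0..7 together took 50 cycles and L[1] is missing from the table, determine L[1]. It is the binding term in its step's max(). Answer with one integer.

step 0 = dur = L[0]=7 = 7
step 1 = dur = max(L[1]=?, C[0]=4) = L[1]  (unknown; binding)
step 2 = dur = max(L[2]=3, C[1]=7) = 7
step 3 = dur = max(L[3]=3, C[2]=3) = 3
step 4 = dur = max(L[4]=9, C[3]=6) = 9
step 5 = dur = max(L[5]=7, C[4]=5) = 7
step 6 = dur = max(L[6]=3, C[5]=3) = 3
step 7 = dur = C[6]=9 = 9
sum of known step durations = 45
dur[1] = total - known = 50 - 45 = 5
L[1] is the binding max in step 1, so L[1] = dur[1] = 5

L[1] = 5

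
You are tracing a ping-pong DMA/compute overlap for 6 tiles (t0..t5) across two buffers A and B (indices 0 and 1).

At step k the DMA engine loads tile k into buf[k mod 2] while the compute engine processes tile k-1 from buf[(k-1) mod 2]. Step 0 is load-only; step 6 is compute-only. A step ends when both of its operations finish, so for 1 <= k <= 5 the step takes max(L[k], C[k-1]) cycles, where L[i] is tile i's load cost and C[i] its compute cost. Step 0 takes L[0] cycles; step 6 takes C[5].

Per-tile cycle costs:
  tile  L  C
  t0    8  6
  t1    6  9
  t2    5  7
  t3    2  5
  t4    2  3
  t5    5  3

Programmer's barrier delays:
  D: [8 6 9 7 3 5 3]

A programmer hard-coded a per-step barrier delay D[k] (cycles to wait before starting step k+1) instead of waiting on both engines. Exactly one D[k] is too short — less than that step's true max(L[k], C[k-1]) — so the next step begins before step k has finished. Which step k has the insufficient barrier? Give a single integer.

hazard at step 4

step 0: need L[0]=8 = 8; D[0]=8 ok
step 1: need max(L[1]=6,C[0]=6) = 6; D[1]=6 ok
step 2: need max(L[2]=5,C[1]=9) = 9; D[2]=9 ok
step 3: need max(L[3]=2,C[2]=7) = 7; D[3]=7 ok
step 4: need max(L[4]=2,C[3]=5) = 5; D[4]=3 SHORT
step 5: need max(L[5]=5,C[4]=3) = 5; D[5]=5 ok
step 6: need C[5]=3 = 3; D[6]=3 ok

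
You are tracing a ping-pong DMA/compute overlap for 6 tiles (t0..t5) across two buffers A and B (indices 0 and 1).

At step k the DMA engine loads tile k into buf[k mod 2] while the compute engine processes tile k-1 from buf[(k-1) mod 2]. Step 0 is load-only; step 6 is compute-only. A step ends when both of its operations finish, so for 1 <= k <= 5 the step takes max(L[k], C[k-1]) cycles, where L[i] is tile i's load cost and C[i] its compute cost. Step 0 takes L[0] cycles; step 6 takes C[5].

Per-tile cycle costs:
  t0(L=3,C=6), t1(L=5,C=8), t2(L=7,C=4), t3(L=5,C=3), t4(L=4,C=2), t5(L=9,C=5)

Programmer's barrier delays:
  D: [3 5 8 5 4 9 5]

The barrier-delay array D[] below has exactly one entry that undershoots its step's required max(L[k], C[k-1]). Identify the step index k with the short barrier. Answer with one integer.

hazard at step 1

k=0 barrier L[0]=3→3c, D[0]=3 ok
k=1 barrier max(L[1]=5,C[0]=6)→6c, D[1]=5 SHORT
k=2 barrier max(L[2]=7,C[1]=8)→8c, D[2]=8 ok
k=3 barrier max(L[3]=5,C[2]=4)→5c, D[3]=5 ok
k=4 barrier max(L[4]=4,C[3]=3)→4c, D[4]=4 ok
k=5 barrier max(L[5]=9,C[4]=2)→9c, D[5]=9 ok
k=6 barrier C[5]=5→5c, D[6]=5 ok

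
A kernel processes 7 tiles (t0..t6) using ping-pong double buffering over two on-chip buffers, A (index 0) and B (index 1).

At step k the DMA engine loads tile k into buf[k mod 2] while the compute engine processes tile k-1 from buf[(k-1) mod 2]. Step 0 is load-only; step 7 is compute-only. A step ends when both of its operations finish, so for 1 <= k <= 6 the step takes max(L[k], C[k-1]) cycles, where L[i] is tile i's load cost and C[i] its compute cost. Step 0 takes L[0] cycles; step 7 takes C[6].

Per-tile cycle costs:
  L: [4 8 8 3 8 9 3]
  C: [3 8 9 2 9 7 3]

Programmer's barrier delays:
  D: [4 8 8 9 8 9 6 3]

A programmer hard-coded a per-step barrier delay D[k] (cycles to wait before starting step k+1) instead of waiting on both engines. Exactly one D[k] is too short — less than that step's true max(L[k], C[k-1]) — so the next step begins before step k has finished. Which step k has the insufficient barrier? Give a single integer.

[0] required=L[0]=4=4 vs D=4 ok
[1] required=max(L[1]=8,C[0]=3)=8 vs D=8 ok
[2] required=max(L[2]=8,C[1]=8)=8 vs D=8 ok
[3] required=max(L[3]=3,C[2]=9)=9 vs D=9 ok
[4] required=max(L[4]=8,C[3]=2)=8 vs D=8 ok
[5] required=max(L[5]=9,C[4]=9)=9 vs D=9 ok
[6] required=max(L[6]=3,C[5]=7)=7 vs D=6 SHORT
[7] required=C[6]=3=3 vs D=3 ok

hazard at step 6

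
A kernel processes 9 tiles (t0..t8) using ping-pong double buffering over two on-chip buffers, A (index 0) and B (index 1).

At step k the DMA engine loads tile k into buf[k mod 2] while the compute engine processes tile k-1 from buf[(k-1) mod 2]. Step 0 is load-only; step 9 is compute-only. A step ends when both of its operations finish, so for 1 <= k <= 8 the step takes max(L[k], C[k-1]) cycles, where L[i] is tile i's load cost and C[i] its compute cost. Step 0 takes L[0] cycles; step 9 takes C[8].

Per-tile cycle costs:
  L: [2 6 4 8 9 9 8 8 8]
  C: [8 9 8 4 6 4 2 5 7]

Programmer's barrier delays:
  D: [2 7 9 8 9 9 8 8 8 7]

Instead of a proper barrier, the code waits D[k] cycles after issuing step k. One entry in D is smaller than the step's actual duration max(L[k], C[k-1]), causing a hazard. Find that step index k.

[0] required=L[0]=2=2 vs D=2 ok
[1] required=max(L[1]=6,C[0]=8)=8 vs D=7 SHORT
[2] required=max(L[2]=4,C[1]=9)=9 vs D=9 ok
[3] required=max(L[3]=8,C[2]=8)=8 vs D=8 ok
[4] required=max(L[4]=9,C[3]=4)=9 vs D=9 ok
[5] required=max(L[5]=9,C[4]=6)=9 vs D=9 ok
[6] required=max(L[6]=8,C[5]=4)=8 vs D=8 ok
[7] required=max(L[7]=8,C[6]=2)=8 vs D=8 ok
[8] required=max(L[8]=8,C[7]=5)=8 vs D=8 ok
[9] required=C[8]=7=7 vs D=7 ok

hazard at step 1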